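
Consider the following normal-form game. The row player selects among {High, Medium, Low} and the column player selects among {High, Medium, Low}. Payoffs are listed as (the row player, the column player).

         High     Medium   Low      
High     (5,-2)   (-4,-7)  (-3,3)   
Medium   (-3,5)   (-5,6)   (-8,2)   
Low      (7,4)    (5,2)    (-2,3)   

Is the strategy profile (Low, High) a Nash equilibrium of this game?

Holding the column player at High: the row player gets 7 from Low, versus 5 from High, -3 from Medium. No profitable deviation for the row player.
Holding the row player at Low: the column player gets 4 from High, versus 2 from Medium, 3 from Low. No profitable deviation for the column player either.

Yes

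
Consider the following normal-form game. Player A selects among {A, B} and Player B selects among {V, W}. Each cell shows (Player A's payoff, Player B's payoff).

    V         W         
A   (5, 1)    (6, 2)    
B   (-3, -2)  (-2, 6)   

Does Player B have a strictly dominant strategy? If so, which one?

A strategy is strictly dominant if it gives Player B a strictly higher payoff than every other strategy, against every choice by the opponent.
W strictly dominates: vs A: 2 > 1; vs B: 6 > -2.

W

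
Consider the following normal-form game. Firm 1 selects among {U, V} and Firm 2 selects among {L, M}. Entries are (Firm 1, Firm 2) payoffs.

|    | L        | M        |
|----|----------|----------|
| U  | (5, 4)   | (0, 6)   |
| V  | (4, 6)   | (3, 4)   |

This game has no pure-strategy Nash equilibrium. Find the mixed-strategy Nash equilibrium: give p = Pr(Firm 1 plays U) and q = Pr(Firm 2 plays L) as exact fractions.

In a mixed NE each player is indifferent between their pure strategies, so the opponent's mix sets the indifference.
Firm 2 indifferent between L and M: p·4 + (1−p)·6 = p·6 + (1−p)·4 ⟹ 6 + (-2)p = 4 + 2p ⟹ p = 1/2.
Firm 1 indifferent between U and V: q·5 + (1−q)·0 = q·4 + (1−q)·3 ⟹ 0 + 5q = 3 + 1q ⟹ q = 3/4.

p = 1/2, q = 3/4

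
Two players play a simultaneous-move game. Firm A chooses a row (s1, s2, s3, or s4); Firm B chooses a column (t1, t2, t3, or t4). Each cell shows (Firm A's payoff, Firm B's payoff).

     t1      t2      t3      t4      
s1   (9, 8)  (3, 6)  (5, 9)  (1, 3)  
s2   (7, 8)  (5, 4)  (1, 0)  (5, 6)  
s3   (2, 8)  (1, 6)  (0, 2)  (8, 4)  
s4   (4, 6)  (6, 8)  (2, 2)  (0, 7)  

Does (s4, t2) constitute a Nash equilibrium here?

Holding Firm B at t2: Firm A gets 6 from s4, versus 3 from s1, 5 from s2, 1 from s3. No profitable deviation for Firm A.
Holding Firm A at s4: Firm B gets 8 from t2, versus 6 from t1, 2 from t3, 7 from t4. No profitable deviation for Firm B either.

Yes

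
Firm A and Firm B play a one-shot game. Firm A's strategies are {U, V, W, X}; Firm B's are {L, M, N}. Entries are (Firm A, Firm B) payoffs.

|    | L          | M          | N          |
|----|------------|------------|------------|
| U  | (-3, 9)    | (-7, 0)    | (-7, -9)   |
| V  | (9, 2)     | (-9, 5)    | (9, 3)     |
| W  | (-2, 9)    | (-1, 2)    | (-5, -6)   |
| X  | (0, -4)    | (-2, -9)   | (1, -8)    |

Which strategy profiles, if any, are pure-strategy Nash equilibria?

No pure-strategy Nash equilibrium

Find each player's best response to every opponent strategy; NE are the intersections.
Firm A's best responses — vs L: V (payoff 9); vs M: W (payoff -1); vs N: V (payoff 9).
Firm B's best responses — vs U: L (payoff 9); vs V: M (payoff 5); vs W: L (payoff 9); vs X: L (payoff -4).
No cell has both players best-responding. For instance, Firm A's best reply to L is V, but against V Firm B prefers M over L.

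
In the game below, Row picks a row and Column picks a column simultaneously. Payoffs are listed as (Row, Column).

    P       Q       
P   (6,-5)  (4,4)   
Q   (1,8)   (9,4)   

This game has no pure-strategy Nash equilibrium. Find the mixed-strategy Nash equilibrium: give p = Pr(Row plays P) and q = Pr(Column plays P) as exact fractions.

Each player's mixing probability is pinned down by making the *other* player indifferent.
Column indifferent between P and Q: p·(-5) + (1−p)·8 = p·4 + (1−p)·4 ⟹ 8 + (-13)p = 4 + 0p ⟹ p = 4/13.
Row indifferent between P and Q: q·6 + (1−q)·4 = q·1 + (1−q)·9 ⟹ 4 + 2q = 9 + (-8)q ⟹ q = 1/2.

p = 4/13, q = 1/2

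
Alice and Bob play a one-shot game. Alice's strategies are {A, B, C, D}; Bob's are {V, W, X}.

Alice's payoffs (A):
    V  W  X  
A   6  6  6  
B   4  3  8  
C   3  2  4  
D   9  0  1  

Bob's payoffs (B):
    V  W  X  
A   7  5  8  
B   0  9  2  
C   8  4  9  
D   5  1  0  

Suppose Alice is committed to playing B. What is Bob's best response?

W

With Alice fixed at B, Bob's payoffs are: V → 0, W → 9, X → 2.
The maximum is 9, achieved by W.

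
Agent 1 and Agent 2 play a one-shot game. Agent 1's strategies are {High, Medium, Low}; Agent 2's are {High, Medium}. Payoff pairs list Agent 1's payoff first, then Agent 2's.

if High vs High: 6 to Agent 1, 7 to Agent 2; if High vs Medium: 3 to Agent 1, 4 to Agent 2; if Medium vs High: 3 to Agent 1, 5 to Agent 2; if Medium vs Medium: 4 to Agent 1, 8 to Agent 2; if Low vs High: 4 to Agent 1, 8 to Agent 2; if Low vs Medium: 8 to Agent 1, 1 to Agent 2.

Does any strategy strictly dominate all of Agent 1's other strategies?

No strictly dominant strategy

Check whether one of Agent 1's strategies beats all alternatives regardless of what the opponent does.
High is not dominant: against Medium, Medium gives 4 > 3.
Medium is not dominant: against High, High gives 6 > 3.
Low is not dominant: against High, High gives 6 > 4.
No single strategy is best against every opponent action.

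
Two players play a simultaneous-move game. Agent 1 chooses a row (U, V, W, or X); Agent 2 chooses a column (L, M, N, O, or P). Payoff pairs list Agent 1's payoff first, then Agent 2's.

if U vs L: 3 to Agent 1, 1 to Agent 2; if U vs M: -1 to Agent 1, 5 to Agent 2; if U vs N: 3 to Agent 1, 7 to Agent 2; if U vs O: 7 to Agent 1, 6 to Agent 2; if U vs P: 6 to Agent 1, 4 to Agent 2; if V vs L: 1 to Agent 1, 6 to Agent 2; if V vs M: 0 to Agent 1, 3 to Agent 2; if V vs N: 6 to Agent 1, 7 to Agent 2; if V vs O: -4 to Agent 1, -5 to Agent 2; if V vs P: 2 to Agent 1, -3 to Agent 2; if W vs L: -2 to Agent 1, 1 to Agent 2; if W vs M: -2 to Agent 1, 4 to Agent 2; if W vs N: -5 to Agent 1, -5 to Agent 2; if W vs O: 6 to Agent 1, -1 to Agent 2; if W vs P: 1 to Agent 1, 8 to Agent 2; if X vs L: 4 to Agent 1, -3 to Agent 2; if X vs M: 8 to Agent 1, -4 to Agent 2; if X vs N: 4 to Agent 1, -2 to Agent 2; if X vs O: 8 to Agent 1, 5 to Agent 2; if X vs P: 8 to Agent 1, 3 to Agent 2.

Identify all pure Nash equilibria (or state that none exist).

Check mutual best responses: a cell is a NE iff neither player can gain by unilaterally deviating.
Agent 1's best responses — vs L: X (payoff 4); vs M: X (payoff 8); vs N: V (payoff 6); vs O: X (payoff 8); vs P: X (payoff 8).
Agent 2's best responses — vs U: N (payoff 7); vs V: N (payoff 7); vs W: P (payoff 8); vs X: O (payoff 5).
Mutual best responses occur at (V, N) and (X, O); at each, neither player gains by switching.

(V, N) and (X, O)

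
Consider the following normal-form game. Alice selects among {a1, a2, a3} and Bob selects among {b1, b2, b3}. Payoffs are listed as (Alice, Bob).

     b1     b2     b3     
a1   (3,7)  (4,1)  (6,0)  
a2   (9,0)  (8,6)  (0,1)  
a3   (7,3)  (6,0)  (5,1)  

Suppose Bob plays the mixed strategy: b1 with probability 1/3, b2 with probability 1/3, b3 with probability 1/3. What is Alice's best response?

a3

Alice's best reply maximizes expected payoff against the mix.
a1: (1/3)·3 + (1/3)·4 + (1/3)·6 = 13/3
a2: (1/3)·9 + (1/3)·8 + (1/3)·0 = 17/3
a3: (1/3)·7 + (1/3)·6 + (1/3)·5 = 6
Highest expected payoff is 6, from a3.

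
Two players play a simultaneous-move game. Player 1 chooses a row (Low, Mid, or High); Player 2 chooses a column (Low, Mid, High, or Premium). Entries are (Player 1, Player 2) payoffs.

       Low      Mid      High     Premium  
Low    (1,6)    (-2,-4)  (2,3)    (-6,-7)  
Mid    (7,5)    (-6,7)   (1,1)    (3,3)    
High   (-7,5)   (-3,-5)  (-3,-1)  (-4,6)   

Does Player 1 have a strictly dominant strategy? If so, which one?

No strictly dominant strategy

A strategy is strictly dominant if it gives Player 1 a strictly higher payoff than every other strategy, against every choice by the opponent.
Low is not dominant: against Low, Mid gives 7 > 1.
Mid is not dominant: against Mid, Low gives -2 > -6.
High is not dominant: against Low, Low gives 1 > -7.
No single strategy is best against every opponent action.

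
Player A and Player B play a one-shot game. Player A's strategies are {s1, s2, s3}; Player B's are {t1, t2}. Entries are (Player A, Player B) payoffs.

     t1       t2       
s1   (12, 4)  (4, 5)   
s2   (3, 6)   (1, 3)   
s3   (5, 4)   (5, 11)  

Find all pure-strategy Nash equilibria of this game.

(s3, t2)

Find each player's best response to every opponent strategy; NE are the intersections.
Player A's best responses — vs t1: s1 (payoff 12); vs t2: s3 (payoff 5).
Player B's best responses — vs s1: t2 (payoff 5); vs s2: t1 (payoff 6); vs s3: t2 (payoff 11).
The only mutual best response is (s3, t2); neither player gains by switching there.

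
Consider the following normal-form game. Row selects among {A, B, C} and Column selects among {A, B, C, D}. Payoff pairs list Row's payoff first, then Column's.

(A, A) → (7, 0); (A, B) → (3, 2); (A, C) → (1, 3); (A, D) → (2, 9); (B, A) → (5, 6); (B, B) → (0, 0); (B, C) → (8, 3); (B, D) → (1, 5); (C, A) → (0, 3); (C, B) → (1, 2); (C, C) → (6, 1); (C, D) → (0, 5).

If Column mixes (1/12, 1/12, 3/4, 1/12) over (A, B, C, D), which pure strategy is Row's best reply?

B

Compute Row's expected payoff from each pure strategy against the given mix.
A: (1/12)·7 + (1/12)·3 + (3/4)·1 + (1/12)·2 = 7/4
B: (1/12)·5 + (1/12)·0 + (3/4)·8 + (1/12)·1 = 13/2
C: (1/12)·0 + (1/12)·1 + (3/4)·6 + (1/12)·0 = 55/12
Highest expected payoff is 13/2, from B.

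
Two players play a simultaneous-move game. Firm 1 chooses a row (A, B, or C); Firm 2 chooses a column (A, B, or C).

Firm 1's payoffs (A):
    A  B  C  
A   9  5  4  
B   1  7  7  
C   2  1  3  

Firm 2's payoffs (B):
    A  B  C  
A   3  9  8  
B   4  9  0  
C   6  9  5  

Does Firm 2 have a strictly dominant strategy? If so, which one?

B

A strategy is strictly dominant if it gives Firm 2 a strictly higher payoff than every other strategy, against every choice by the opponent.
B strictly dominates: vs A: 9 > each of {3, 8}; vs B: 9 > each of {4, 0}; vs C: 9 > each of {6, 5}.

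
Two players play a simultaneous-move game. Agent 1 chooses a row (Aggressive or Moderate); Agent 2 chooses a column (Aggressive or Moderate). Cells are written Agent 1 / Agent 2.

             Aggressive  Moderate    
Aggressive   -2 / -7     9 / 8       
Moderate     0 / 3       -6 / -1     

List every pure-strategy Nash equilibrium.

(Aggressive, Moderate) and (Moderate, Aggressive)

Find each player's best response to every opponent strategy; NE are the intersections.
Agent 1's best responses — vs Aggressive: Moderate (payoff 0); vs Moderate: Aggressive (payoff 9).
Agent 2's best responses — vs Aggressive: Moderate (payoff 8); vs Moderate: Aggressive (payoff 3).
Mutual best responses occur at (Aggressive, Moderate) and (Moderate, Aggressive); at each, neither player gains by switching.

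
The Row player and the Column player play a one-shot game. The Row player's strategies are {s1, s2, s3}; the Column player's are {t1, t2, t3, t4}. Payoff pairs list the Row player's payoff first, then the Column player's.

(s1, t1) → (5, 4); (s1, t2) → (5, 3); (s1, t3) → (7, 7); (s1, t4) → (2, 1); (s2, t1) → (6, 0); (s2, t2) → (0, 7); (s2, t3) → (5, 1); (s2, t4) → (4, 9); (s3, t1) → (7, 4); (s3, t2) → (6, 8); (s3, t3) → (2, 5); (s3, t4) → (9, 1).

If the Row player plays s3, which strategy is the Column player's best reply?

With the Row player fixed at s3, the Column player's payoffs are: t1 → 4, t2 → 8, t3 → 5, t4 → 1.
The maximum is 8, achieved by t2.

t2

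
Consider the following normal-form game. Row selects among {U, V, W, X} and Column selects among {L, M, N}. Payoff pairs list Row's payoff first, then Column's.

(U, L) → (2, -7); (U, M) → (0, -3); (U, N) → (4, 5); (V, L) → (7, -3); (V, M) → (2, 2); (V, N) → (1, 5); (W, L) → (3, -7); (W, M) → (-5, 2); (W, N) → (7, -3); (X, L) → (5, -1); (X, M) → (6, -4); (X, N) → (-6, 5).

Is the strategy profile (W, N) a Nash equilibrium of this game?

No

Holding Column at N: Row gets 7 from W, versus 4 from U, 1 from V, -6 from X. No profitable deviation for Row.
Holding Row at W: Column gets -3 from N but could get 2 by switching to M. Column has a profitable deviation.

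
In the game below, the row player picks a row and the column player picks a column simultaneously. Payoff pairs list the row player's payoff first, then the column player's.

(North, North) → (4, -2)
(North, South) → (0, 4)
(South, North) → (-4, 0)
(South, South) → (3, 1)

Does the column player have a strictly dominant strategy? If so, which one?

South

Check whether one of the column player's strategies beats all alternatives regardless of what the opponent does.
South strictly dominates: vs North: 4 > -2; vs South: 1 > 0.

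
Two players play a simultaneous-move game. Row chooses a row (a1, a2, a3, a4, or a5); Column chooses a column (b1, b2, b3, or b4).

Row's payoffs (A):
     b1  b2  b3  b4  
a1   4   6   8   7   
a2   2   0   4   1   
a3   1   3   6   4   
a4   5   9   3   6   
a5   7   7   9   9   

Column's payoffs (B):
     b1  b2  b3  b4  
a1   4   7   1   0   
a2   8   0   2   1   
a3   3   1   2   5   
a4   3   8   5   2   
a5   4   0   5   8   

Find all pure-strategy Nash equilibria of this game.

(a4, b2) and (a5, b4)

Find each player's best response to every opponent strategy; NE are the intersections.
Row's best responses — vs b1: a5 (payoff 7); vs b2: a4 (payoff 9); vs b3: a5 (payoff 9); vs b4: a5 (payoff 9).
Column's best responses — vs a1: b2 (payoff 7); vs a2: b1 (payoff 8); vs a3: b4 (payoff 5); vs a4: b2 (payoff 8); vs a5: b4 (payoff 8).
Mutual best responses occur at (a4, b2) and (a5, b4); at each, neither player gains by switching.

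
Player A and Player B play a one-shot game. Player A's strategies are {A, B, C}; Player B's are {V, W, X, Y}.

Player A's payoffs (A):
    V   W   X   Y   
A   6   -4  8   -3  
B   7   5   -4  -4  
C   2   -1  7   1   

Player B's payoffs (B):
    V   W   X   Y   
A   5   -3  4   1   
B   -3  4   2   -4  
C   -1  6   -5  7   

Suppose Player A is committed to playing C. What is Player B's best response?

With Player A fixed at C, Player B's payoffs are: V → -1, W → 6, X → -5, Y → 7.
The maximum is 7, achieved by Y.

Y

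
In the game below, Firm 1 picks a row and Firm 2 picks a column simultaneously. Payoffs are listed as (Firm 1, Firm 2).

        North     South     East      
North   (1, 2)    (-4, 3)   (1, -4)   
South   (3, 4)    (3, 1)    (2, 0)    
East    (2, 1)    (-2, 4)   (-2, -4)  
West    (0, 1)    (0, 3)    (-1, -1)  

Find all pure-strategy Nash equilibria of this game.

(South, North)

A profile is a Nash equilibrium when each player is best-responding to the other.
Firm 1's best responses — vs North: South (payoff 3); vs South: South (payoff 3); vs East: South (payoff 2).
Firm 2's best responses — vs North: South (payoff 3); vs South: North (payoff 4); vs East: South (payoff 4); vs West: South (payoff 3).
The only mutual best response is (South, North); neither player gains by switching there.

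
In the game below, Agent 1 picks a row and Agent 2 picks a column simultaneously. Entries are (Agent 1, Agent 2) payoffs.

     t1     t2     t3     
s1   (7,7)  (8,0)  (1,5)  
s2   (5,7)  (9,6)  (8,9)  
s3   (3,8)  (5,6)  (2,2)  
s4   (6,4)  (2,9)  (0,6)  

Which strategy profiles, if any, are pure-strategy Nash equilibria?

A profile is a Nash equilibrium when each player is best-responding to the other.
Agent 1's best responses — vs t1: s1 (payoff 7); vs t2: s2 (payoff 9); vs t3: s2 (payoff 8).
Agent 2's best responses — vs s1: t1 (payoff 7); vs s2: t3 (payoff 9); vs s3: t1 (payoff 8); vs s4: t2 (payoff 9).
Mutual best responses occur at (s1, t1) and (s2, t3); at each, neither player gains by switching.

(s1, t1) and (s2, t3)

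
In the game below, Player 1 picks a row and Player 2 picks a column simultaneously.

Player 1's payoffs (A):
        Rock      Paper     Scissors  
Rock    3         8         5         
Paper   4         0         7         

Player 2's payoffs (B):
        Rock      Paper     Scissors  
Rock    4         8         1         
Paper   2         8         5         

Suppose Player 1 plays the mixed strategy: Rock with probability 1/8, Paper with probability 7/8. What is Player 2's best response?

Paper

Compute Player 2's expected payoff from each pure strategy against the given mix.
Rock: (1/8)·4 + (7/8)·2 = 9/4
Paper: (1/8)·8 + (7/8)·8 = 8
Scissors: (1/8)·1 + (7/8)·5 = 9/2
Highest expected payoff is 8, from Paper.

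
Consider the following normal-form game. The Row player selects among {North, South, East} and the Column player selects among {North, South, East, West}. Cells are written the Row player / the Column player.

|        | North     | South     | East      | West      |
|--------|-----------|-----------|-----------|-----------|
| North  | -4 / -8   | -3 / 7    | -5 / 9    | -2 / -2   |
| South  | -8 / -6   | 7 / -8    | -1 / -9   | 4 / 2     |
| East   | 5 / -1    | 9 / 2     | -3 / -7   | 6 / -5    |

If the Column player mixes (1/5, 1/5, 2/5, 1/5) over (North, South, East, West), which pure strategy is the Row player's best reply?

Compute the Row player's expected payoff from each pure strategy against the given mix.
North: (1/5)·(-4) + (1/5)·(-3) + (2/5)·(-5) + (1/5)·(-2) = -19/5
South: (1/5)·(-8) + (1/5)·7 + (2/5)·(-1) + (1/5)·4 = 1/5
East: (1/5)·5 + (1/5)·9 + (2/5)·(-3) + (1/5)·6 = 14/5
Highest expected payoff is 14/5, from East.

East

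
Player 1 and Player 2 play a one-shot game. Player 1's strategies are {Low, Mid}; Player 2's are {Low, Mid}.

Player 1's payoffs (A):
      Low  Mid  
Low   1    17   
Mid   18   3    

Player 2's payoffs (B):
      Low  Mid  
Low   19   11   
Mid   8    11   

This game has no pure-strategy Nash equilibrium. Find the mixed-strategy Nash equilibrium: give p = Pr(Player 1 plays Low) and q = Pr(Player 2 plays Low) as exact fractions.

p = 3/11, q = 14/31

In a mixed NE each player is indifferent between their pure strategies, so the opponent's mix sets the indifference.
Player 2 indifferent between Low and Mid: p·19 + (1−p)·8 = p·11 + (1−p)·11 ⟹ 8 + 11p = 11 + 0p ⟹ p = 3/11.
Player 1 indifferent between Low and Mid: q·1 + (1−q)·17 = q·18 + (1−q)·3 ⟹ 17 + (-16)q = 3 + 15q ⟹ q = 14/31.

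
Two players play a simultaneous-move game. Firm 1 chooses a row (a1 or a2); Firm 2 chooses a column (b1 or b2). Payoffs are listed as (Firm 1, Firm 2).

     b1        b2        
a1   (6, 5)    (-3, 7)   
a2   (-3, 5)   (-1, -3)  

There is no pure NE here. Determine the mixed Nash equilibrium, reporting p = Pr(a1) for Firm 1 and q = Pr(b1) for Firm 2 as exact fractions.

Each player's mixing probability is pinned down by making the *other* player indifferent.
Firm 2 indifferent between b1 and b2: p·5 + (1−p)·5 = p·7 + (1−p)·(-3) ⟹ 5 + 0p = (-3) + 10p ⟹ p = 4/5.
Firm 1 indifferent between a1 and a2: q·6 + (1−q)·(-3) = q·(-3) + (1−q)·(-1) ⟹ (-3) + 9q = (-1) + (-2)q ⟹ q = 2/11.

p = 4/5, q = 2/11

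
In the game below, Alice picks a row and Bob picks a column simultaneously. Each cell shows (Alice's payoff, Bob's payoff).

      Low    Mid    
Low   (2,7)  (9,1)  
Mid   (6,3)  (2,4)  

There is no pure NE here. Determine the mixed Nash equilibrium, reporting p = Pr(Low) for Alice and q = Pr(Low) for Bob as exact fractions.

p = 1/7, q = 7/11

In a mixed NE each player is indifferent between their pure strategies, so the opponent's mix sets the indifference.
Bob indifferent between Low and Mid: p·7 + (1−p)·3 = p·1 + (1−p)·4 ⟹ 3 + 4p = 4 + (-3)p ⟹ p = 1/7.
Alice indifferent between Low and Mid: q·2 + (1−q)·9 = q·6 + (1−q)·2 ⟹ 9 + (-7)q = 2 + 4q ⟹ q = 7/11.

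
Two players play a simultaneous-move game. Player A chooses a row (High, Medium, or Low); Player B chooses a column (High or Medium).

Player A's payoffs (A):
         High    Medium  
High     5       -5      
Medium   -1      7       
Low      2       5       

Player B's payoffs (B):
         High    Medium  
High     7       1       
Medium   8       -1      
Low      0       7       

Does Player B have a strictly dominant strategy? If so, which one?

Check whether one of Player B's strategies beats all alternatives regardless of what the opponent does.
High is not dominant: against Low, Medium gives 7 > 0.
Medium is not dominant: against High, High gives 7 > 1.
No single strategy is best against every opponent action.

No strictly dominant strategy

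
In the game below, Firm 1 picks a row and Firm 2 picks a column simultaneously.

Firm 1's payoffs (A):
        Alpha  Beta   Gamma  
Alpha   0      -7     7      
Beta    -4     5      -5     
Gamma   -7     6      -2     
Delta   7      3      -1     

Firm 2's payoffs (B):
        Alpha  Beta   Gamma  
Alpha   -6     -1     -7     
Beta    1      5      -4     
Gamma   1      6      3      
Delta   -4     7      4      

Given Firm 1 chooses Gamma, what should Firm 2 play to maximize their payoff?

With Firm 1 fixed at Gamma, Firm 2's payoffs are: Alpha → 1, Beta → 6, Gamma → 3.
The maximum is 6, achieved by Beta.

Beta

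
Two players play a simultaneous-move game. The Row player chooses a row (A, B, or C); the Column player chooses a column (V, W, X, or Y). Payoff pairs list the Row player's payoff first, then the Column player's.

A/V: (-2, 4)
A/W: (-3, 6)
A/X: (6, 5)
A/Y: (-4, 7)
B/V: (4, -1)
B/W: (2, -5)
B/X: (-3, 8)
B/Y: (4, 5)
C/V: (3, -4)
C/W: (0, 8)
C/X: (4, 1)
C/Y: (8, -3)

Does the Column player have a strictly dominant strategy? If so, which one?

No strictly dominant strategy

Check whether one of the Column player's strategies beats all alternatives regardless of what the opponent does.
V is not dominant: against A, W gives 6 > 4.
W is not dominant: against A, Y gives 7 > 6.
X is not dominant: against A, W gives 6 > 5.
Y is not dominant: against B, X gives 8 > 5.
No single strategy is best against every opponent action.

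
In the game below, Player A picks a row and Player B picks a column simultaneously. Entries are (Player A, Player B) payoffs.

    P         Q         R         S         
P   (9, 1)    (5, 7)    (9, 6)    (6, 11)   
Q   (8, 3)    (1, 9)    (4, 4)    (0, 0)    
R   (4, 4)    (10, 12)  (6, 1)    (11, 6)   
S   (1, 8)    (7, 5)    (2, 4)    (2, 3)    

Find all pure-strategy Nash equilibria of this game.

(R, Q)

A profile is a Nash equilibrium when each player is best-responding to the other.
Player A's best responses — vs P: P (payoff 9); vs Q: R (payoff 10); vs R: P (payoff 9); vs S: R (payoff 11).
Player B's best responses — vs P: S (payoff 11); vs Q: Q (payoff 9); vs R: Q (payoff 12); vs S: P (payoff 8).
The only mutual best response is (R, Q); neither player gains by switching there.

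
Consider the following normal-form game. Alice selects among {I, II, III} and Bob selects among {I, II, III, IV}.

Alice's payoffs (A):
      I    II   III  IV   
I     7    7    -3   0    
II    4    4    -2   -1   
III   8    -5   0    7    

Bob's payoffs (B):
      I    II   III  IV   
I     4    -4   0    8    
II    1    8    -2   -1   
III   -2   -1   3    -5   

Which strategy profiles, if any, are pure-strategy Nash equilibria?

Find each player's best response to every opponent strategy; NE are the intersections.
Alice's best responses — vs I: III (payoff 8); vs II: I (payoff 7); vs III: III (payoff 0); vs IV: III (payoff 7).
Bob's best responses — vs I: IV (payoff 8); vs II: II (payoff 8); vs III: III (payoff 3).
The only mutual best response is (III, III); neither player gains by switching there.

(III, III)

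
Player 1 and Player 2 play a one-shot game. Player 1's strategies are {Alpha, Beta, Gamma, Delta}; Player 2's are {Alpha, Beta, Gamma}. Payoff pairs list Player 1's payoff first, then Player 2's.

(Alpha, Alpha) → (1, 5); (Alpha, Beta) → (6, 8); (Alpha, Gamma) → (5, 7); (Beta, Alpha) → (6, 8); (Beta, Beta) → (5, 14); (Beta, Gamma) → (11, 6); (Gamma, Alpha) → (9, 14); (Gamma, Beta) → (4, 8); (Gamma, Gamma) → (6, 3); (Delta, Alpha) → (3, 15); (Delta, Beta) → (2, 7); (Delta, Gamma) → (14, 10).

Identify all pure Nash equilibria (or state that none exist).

A profile is a Nash equilibrium when each player is best-responding to the other.
Player 1's best responses — vs Alpha: Gamma (payoff 9); vs Beta: Alpha (payoff 6); vs Gamma: Delta (payoff 14).
Player 2's best responses — vs Alpha: Beta (payoff 8); vs Beta: Beta (payoff 14); vs Gamma: Alpha (payoff 14); vs Delta: Alpha (payoff 15).
Mutual best responses occur at (Alpha, Beta) and (Gamma, Alpha); at each, neither player gains by switching.

(Alpha, Beta) and (Gamma, Alpha)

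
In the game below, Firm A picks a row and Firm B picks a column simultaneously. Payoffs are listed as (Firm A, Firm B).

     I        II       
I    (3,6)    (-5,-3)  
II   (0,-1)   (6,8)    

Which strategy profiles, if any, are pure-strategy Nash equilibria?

(I, I) and (II, II)

Find each player's best response to every opponent strategy; NE are the intersections.
Firm A's best responses — vs I: I (payoff 3); vs II: II (payoff 6).
Firm B's best responses — vs I: I (payoff 6); vs II: II (payoff 8).
Mutual best responses occur at (I, I) and (II, II); at each, neither player gains by switching.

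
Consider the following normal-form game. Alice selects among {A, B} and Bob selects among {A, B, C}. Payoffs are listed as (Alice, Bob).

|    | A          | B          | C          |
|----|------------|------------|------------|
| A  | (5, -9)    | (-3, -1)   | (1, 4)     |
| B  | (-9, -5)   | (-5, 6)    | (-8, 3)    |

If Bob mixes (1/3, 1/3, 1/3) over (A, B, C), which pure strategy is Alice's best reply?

Alice's best reply maximizes expected payoff against the mix.
A: (1/3)·5 + (1/3)·(-3) + (1/3)·1 = 1
B: (1/3)·(-9) + (1/3)·(-5) + (1/3)·(-8) = -22/3
Highest expected payoff is 1, from A.

A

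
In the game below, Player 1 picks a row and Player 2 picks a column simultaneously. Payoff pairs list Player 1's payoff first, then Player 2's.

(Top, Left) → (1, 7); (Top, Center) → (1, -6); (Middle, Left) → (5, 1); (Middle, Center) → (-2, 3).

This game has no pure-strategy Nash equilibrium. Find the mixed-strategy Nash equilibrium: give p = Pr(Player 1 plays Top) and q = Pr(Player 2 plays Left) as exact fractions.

Each player's mixing probability is pinned down by making the *other* player indifferent.
Player 2 indifferent between Left and Center: p·7 + (1−p)·1 = p·(-6) + (1−p)·3 ⟹ 1 + 6p = 3 + (-9)p ⟹ p = 2/15.
Player 1 indifferent between Top and Middle: q·1 + (1−q)·1 = q·5 + (1−q)·(-2) ⟹ 1 + 0q = (-2) + 7q ⟹ q = 3/7.

p = 2/15, q = 3/7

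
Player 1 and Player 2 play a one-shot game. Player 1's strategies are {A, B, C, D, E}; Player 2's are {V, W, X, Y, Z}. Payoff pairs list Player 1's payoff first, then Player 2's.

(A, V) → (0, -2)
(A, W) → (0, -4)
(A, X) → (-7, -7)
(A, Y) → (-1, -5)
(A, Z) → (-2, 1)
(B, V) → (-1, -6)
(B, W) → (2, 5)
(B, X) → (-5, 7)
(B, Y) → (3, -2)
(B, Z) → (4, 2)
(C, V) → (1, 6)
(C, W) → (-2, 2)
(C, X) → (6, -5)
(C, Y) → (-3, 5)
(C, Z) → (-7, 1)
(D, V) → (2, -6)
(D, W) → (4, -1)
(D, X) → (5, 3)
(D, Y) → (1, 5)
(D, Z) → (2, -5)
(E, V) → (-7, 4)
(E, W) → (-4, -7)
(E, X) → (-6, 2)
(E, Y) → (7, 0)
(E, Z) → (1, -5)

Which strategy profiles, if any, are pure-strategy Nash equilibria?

Find each player's best response to every opponent strategy; NE are the intersections.
Player 1's best responses — vs V: D (payoff 2); vs W: D (payoff 4); vs X: C (payoff 6); vs Y: E (payoff 7); vs Z: B (payoff 4).
Player 2's best responses — vs A: Z (payoff 1); vs B: X (payoff 7); vs C: V (payoff 6); vs D: Y (payoff 5); vs E: V (payoff 4).
No cell has both players best-responding. For instance, Player 1's best reply to V is D, but against D Player 2 prefers Y over V.

No pure-strategy Nash equilibrium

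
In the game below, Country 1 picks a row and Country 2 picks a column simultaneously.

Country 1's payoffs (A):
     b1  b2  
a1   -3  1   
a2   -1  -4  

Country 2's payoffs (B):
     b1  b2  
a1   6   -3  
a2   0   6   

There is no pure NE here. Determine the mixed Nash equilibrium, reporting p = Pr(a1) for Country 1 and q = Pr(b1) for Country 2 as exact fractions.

p = 2/5, q = 5/7

Each player's mixing probability is pinned down by making the *other* player indifferent.
Country 2 indifferent between b1 and b2: p·6 + (1−p)·0 = p·(-3) + (1−p)·6 ⟹ 0 + 6p = 6 + (-9)p ⟹ p = 2/5.
Country 1 indifferent between a1 and a2: q·(-3) + (1−q)·1 = q·(-1) + (1−q)·(-4) ⟹ 1 + (-4)q = (-4) + 3q ⟹ q = 5/7.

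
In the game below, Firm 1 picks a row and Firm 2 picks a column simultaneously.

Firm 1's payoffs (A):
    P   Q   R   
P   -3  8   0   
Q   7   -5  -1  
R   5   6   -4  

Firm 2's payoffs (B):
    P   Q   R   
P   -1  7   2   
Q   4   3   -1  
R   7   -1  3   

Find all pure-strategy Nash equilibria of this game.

(P, Q) and (Q, P)

Check mutual best responses: a cell is a NE iff neither player can gain by unilaterally deviating.
Firm 1's best responses — vs P: Q (payoff 7); vs Q: P (payoff 8); vs R: P (payoff 0).
Firm 2's best responses — vs P: Q (payoff 7); vs Q: P (payoff 4); vs R: P (payoff 7).
Mutual best responses occur at (P, Q) and (Q, P); at each, neither player gains by switching.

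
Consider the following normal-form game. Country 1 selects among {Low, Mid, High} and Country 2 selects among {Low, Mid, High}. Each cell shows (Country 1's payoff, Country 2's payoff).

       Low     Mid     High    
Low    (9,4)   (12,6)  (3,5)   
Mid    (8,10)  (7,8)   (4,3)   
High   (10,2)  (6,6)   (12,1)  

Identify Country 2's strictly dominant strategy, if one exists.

Check whether one of Country 2's strategies beats all alternatives regardless of what the opponent does.
Low is not dominant: against Low, Mid gives 6 > 4.
Mid is not dominant: against Mid, Low gives 10 > 8.
High is not dominant: against Low, Mid gives 6 > 5.
No single strategy is best against every opponent action.

None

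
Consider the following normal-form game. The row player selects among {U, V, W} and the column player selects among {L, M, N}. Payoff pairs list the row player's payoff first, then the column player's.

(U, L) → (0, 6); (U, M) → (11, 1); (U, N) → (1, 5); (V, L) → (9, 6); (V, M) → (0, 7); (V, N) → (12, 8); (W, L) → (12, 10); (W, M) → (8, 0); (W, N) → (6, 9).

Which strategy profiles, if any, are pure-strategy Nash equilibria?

Check mutual best responses: a cell is a NE iff neither player can gain by unilaterally deviating.
The row player's best responses — vs L: W (payoff 12); vs M: U (payoff 11); vs N: V (payoff 12).
The column player's best responses — vs U: L (payoff 6); vs V: N (payoff 8); vs W: L (payoff 10).
Mutual best responses occur at (V, N) and (W, L); at each, neither player gains by switching.

(V, N) and (W, L)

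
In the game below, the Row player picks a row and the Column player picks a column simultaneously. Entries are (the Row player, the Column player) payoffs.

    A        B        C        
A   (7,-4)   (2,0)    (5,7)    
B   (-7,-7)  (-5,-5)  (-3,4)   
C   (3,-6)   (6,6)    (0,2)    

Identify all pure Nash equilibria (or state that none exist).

Check mutual best responses: a cell is a NE iff neither player can gain by unilaterally deviating.
The Row player's best responses — vs A: A (payoff 7); vs B: C (payoff 6); vs C: A (payoff 5).
The Column player's best responses — vs A: C (payoff 7); vs B: C (payoff 4); vs C: B (payoff 6).
Mutual best responses occur at (A, C) and (C, B); at each, neither player gains by switching.

(A, C) and (C, B)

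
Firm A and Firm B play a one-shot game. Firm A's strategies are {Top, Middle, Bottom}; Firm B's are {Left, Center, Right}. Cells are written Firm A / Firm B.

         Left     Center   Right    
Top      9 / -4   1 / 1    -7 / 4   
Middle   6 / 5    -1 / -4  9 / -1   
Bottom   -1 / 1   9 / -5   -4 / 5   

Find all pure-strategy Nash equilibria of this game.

Check mutual best responses: a cell is a NE iff neither player can gain by unilaterally deviating.
Firm A's best responses — vs Left: Top (payoff 9); vs Center: Bottom (payoff 9); vs Right: Middle (payoff 9).
Firm B's best responses — vs Top: Right (payoff 4); vs Middle: Left (payoff 5); vs Bottom: Right (payoff 5).
No cell has both players best-responding. For instance, Firm A's best reply to Center is Bottom, but against Bottom Firm B prefers Right over Center.

None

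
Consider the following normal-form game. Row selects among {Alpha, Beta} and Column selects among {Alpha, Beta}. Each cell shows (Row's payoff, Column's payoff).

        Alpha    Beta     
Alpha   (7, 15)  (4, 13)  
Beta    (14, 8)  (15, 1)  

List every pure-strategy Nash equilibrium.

(Beta, Alpha)

A profile is a Nash equilibrium when each player is best-responding to the other.
Row's best responses — vs Alpha: Beta (payoff 14); vs Beta: Beta (payoff 15).
Column's best responses — vs Alpha: Alpha (payoff 15); vs Beta: Alpha (payoff 8).
The only mutual best response is (Beta, Alpha); neither player gains by switching there.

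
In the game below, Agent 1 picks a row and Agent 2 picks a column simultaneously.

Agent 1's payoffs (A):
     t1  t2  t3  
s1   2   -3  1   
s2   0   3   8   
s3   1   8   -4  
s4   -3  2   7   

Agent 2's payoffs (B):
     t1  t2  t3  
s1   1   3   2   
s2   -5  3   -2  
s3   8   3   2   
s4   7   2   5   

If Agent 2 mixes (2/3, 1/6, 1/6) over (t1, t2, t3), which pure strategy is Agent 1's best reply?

Agent 1's best reply maximizes expected payoff against the mix.
s1: (2/3)·2 + (1/6)·(-3) + (1/6)·1 = 1
s2: (2/3)·0 + (1/6)·3 + (1/6)·8 = 11/6
s3: (2/3)·1 + (1/6)·8 + (1/6)·(-4) = 4/3
s4: (2/3)·(-3) + (1/6)·2 + (1/6)·7 = -1/2
Highest expected payoff is 11/6, from s2.

s2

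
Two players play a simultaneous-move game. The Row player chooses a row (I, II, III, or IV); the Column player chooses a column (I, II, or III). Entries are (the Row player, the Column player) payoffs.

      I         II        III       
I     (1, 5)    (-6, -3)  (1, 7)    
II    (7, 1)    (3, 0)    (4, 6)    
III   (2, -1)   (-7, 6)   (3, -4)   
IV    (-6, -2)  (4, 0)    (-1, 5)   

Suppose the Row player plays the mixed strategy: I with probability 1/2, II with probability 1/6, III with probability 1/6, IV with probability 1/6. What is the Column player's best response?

Compute the Column player's expected payoff from each pure strategy against the given mix.
I: (1/2)·5 + (1/6)·1 + (1/6)·(-1) + (1/6)·(-2) = 13/6
II: (1/2)·(-3) + (1/6)·0 + (1/6)·6 + (1/6)·0 = -1/2
III: (1/2)·7 + (1/6)·6 + (1/6)·(-4) + (1/6)·5 = 14/3
Highest expected payoff is 14/3, from III.

III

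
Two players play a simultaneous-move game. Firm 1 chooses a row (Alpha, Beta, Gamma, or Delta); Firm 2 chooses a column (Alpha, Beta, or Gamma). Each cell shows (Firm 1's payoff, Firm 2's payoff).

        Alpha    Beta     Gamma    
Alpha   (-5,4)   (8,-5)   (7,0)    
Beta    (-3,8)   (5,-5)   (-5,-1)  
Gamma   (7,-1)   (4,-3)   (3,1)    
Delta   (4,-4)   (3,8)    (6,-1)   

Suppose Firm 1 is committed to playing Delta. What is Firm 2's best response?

Beta

With Firm 1 fixed at Delta, Firm 2's payoffs are: Alpha → -4, Beta → 8, Gamma → -1.
The maximum is 8, achieved by Beta.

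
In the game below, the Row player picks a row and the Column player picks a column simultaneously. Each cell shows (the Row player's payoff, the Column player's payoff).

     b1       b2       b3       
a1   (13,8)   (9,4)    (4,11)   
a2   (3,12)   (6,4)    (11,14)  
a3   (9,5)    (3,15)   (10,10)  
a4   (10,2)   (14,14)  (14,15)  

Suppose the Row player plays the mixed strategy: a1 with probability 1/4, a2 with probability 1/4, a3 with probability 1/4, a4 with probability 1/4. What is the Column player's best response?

b3

The Column player's best reply maximizes expected payoff against the mix.
b1: (1/4)·8 + (1/4)·12 + (1/4)·5 + (1/4)·2 = 27/4
b2: (1/4)·4 + (1/4)·4 + (1/4)·15 + (1/4)·14 = 37/4
b3: (1/4)·11 + (1/4)·14 + (1/4)·10 + (1/4)·15 = 25/2
Highest expected payoff is 25/2, from b3.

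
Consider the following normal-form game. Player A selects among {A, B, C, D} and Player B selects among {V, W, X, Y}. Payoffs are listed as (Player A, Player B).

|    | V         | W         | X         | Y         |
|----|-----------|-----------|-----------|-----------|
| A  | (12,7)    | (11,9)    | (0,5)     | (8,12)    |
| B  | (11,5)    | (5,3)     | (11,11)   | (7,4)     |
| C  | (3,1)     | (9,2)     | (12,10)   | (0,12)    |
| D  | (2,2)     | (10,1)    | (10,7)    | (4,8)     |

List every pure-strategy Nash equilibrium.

(A, Y)

Check mutual best responses: a cell is a NE iff neither player can gain by unilaterally deviating.
Player A's best responses — vs V: A (payoff 12); vs W: A (payoff 11); vs X: C (payoff 12); vs Y: A (payoff 8).
Player B's best responses — vs A: Y (payoff 12); vs B: X (payoff 11); vs C: Y (payoff 12); vs D: Y (payoff 8).
The only mutual best response is (A, Y); neither player gains by switching there.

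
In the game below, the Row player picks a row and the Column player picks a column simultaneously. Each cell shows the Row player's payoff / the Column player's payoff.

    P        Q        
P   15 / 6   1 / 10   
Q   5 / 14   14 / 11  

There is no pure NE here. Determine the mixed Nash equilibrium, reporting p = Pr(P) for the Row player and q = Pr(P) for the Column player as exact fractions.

In a mixed NE each player is indifferent between their pure strategies, so the opponent's mix sets the indifference.
The Column player indifferent between P and Q: p·6 + (1−p)·14 = p·10 + (1−p)·11 ⟹ 14 + (-8)p = 11 + (-1)p ⟹ p = 3/7.
The Row player indifferent between P and Q: q·15 + (1−q)·1 = q·5 + (1−q)·14 ⟹ 1 + 14q = 14 + (-9)q ⟹ q = 13/23.

p = 3/7, q = 13/23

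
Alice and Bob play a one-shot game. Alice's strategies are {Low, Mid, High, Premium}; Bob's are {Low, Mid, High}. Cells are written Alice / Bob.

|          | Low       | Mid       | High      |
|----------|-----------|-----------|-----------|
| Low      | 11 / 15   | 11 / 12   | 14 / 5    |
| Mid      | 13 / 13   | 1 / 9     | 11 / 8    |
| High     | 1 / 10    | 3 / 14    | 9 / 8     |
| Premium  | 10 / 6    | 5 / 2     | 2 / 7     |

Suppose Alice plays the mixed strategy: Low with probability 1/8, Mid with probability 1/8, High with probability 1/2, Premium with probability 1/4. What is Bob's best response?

Compute Bob's expected payoff from each pure strategy against the given mix.
Low: (1/8)·15 + (1/8)·13 + (1/2)·10 + (1/4)·6 = 10
Mid: (1/8)·12 + (1/8)·9 + (1/2)·14 + (1/4)·2 = 81/8
High: (1/8)·5 + (1/8)·8 + (1/2)·8 + (1/4)·7 = 59/8
Highest expected payoff is 81/8, from Mid.

Mid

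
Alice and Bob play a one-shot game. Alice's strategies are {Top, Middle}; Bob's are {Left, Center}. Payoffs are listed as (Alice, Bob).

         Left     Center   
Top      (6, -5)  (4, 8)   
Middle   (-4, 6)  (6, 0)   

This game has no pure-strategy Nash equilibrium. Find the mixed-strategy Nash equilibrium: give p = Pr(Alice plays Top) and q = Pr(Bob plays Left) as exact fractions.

p = 6/19, q = 1/6

Each player's mixing probability is pinned down by making the *other* player indifferent.
Bob indifferent between Left and Center: p·(-5) + (1−p)·6 = p·8 + (1−p)·0 ⟹ 6 + (-11)p = 0 + 8p ⟹ p = 6/19.
Alice indifferent between Top and Middle: q·6 + (1−q)·4 = q·(-4) + (1−q)·6 ⟹ 4 + 2q = 6 + (-10)q ⟹ q = 1/6.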